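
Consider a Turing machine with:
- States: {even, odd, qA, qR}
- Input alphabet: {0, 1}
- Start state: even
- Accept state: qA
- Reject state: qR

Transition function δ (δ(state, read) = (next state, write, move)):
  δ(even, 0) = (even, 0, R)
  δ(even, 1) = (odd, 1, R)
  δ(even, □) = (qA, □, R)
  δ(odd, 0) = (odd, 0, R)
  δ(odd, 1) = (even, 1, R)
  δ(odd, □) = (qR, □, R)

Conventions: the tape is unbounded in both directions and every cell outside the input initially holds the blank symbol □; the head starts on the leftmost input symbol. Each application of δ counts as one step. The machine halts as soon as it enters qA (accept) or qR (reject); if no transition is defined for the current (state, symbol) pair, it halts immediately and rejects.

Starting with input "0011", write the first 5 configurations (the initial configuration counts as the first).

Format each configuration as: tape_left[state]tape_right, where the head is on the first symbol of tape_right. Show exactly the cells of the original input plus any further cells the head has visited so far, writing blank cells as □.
Step 0: [even]0011 (head at position 0)
Step 1: δ(even, 0) = (even, 0, R)  ⊢  0[even]011 (head at position 1)
Step 2: δ(even, 0) = (even, 0, R)  ⊢  00[even]11 (head at position 2)
Step 3: δ(even, 1) = (odd, 1, R)  ⊢  001[odd]1 (head at position 3)
Step 4: δ(odd, 1) = (even, 1, R)  ⊢  0011[even]□ (head at position 4)

Final answer: [even]0011 ⊢ 0[even]011 ⊢ 00[even]11 ⊢ 001[odd]1 ⊢ 0011[even]□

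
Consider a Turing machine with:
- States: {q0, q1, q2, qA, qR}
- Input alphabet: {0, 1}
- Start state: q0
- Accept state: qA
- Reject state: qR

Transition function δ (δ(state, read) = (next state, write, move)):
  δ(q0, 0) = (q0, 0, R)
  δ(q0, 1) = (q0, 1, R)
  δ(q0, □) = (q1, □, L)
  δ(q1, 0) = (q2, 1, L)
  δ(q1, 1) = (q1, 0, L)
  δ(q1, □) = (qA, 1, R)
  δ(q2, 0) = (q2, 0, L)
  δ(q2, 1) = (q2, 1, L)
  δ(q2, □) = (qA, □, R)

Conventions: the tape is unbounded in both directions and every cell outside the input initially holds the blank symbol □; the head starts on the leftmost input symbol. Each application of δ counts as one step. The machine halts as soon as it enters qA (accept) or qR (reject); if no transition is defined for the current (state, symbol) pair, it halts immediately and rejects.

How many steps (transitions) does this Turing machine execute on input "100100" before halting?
Step 0: [q0]100100 (head at position 0)
Step 1: δ(q0, 1) = (q0, 1, R)  ⊢  1[q0]00100 (head at position 1)
Step 2: δ(q0, 0) = (q0, 0, R)  ⊢  10[q0]0100 (head at position 2)
Step 3: δ(q0, 0) = (q0, 0, R)  ⊢  100[q0]100 (head at position 3)
Step 4: δ(q0, 1) = (q0, 1, R)  ⊢  1001[q0]00 (head at position 4)
Step 5: δ(q0, 0) = (q0, 0, R)  ⊢  10010[q0]0 (head at position 5)
Step 6: δ(q0, 0) = (q0, 0, R)  ⊢  100100[q0]□ (head at position 6)
Step 7: δ(q0, □) = (q1, □, L)  ⊢  10010[q1]0□ (head at position 5)
Step 8: δ(q1, 0) = (q2, 1, L)  ⊢  1001[q2]01□ (head at position 4)
Step 9: δ(q2, 0) = (q2, 0, L)  ⊢  100[q2]101□ (head at position 3)
Step 10: δ(q2, 1) = (q2, 1, L)  ⊢  10[q2]0101□ (head at position 2)
Step 11: δ(q2, 0) = (q2, 0, L)  ⊢  1[q2]00101□ (head at position 1)
Step 12: δ(q2, 0) = (q2, 0, L)  ⊢  [q2]100101□ (head at position 0)
Step 13: δ(q2, 1) = (q2, 1, L)  ⊢  [q2]□100101□ (head at position -1)
Step 14: δ(q2, □) = (qA, □, R)  ⊢  □[qA]100101□ (head at position 0)
The machine is in qA, so it halts and accepts.
Number of transitions executed: 14.

Final answer: 14 steps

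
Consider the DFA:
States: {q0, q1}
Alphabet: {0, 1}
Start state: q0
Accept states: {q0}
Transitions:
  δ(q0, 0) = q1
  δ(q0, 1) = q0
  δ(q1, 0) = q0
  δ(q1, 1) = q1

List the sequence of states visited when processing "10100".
Starting at q0
Read '1': q0 -> q0
Read '0': q0 -> q1
Read '1': q1 -> q1
Read '0': q1 -> q0
Read '0': q0 -> q1

Final answer: q0 -> q0 -> q1 -> q1 -> q0 -> q1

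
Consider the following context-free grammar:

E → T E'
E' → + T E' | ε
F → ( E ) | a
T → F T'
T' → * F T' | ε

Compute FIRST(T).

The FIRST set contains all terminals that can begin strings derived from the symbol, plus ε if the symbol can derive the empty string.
FIRST(F): F → ( E ) contributes '(' and F → a contributes 'a', so FIRST(F) = {(, a}. F is not nullable.
FIRST(T): T → F T' begins with F, and F is not nullable, so FIRST(T) = FIRST(F) = {(, a}.

Final answer: {(, a}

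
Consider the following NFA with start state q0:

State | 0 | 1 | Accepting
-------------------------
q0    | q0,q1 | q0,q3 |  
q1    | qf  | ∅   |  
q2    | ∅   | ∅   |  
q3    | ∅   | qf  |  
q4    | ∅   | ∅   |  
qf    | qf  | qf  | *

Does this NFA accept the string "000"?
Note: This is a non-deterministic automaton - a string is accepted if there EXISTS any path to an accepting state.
Track the set of states the NFA could be in: start {q0}
Read '0': {q0} → {q0, q1}
Read '0': {q0, q1} → {q0, q1, qf}
Read '0': {q0, q1, qf} → {q0, q1, qf}
Final set {q0, q1, qf} contains accepting state(s) {qf} → accepted.

Final answer: Yes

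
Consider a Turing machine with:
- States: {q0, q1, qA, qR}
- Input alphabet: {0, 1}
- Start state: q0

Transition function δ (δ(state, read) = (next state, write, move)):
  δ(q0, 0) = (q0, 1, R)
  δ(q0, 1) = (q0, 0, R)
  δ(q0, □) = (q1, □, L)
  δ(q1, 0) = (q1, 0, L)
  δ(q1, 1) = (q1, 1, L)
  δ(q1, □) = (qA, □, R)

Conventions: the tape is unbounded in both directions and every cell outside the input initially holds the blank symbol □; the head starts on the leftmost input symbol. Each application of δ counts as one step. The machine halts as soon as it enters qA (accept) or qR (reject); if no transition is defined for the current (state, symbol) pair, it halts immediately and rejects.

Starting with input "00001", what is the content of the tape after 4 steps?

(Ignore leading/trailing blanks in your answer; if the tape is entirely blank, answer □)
Step 0: [q0]00001 (head at position 0)
Step 1: δ(q0, 0) = (q0, 1, R)  ⊢  1[q0]0001 (head at position 1)
Step 2: δ(q0, 0) = (q0, 1, R)  ⊢  11[q0]001 (head at position 2)
Step 3: δ(q0, 0) = (q0, 1, R)  ⊢  111[q0]01 (head at position 3)
Step 4: δ(q0, 0) = (q0, 1, R)  ⊢  1111[q0]1 (head at position 4)
Tape after 4 steps (ignoring surrounding blanks): 11111

Final answer: Tape: 11111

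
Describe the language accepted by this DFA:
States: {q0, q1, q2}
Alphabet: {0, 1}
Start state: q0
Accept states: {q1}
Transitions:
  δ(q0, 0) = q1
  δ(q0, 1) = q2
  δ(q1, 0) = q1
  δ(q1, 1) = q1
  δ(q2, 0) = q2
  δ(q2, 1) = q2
Analyzing the DFA structure:
Start state: q0
Accept states: {q1}
Interpreting what each state remembers (checking against the transitions):
  q0: nothing has been read yet
  q1: the first symbol was 0
  q2: the first symbol was 1 (trap state)
  δ(q0, 0): in q0 (nothing has been read yet), after reading 0 we have: the first symbol was 0 → q1
  δ(q0, 1): in q0 (nothing has been read yet), after reading 1 we have: the first symbol was 1 (trap state) → q2
  δ(q1, 0): in q1 (the first symbol was 0), after reading 0 we have: the first symbol was 0 → q1
  δ(q1, 1): in q1 (the first symbol was 0), after reading 1 we have: the first symbol was 0 → q1
  δ(q2, 0): in q2 (the first symbol was 1 (trap state)), after reading 0 we have: the first symbol was 1 (trap state) → q2
  δ(q2, 1): in q2 (the first symbol was 1 (trap state)), after reading 1 we have: the first symbol was 1 (trap state) → q2
A string is accepted iff it ends in {q1}, i.e. the first symbol was 0.
Language: All binary strings starting with 0

Final answer: All binary strings starting with 0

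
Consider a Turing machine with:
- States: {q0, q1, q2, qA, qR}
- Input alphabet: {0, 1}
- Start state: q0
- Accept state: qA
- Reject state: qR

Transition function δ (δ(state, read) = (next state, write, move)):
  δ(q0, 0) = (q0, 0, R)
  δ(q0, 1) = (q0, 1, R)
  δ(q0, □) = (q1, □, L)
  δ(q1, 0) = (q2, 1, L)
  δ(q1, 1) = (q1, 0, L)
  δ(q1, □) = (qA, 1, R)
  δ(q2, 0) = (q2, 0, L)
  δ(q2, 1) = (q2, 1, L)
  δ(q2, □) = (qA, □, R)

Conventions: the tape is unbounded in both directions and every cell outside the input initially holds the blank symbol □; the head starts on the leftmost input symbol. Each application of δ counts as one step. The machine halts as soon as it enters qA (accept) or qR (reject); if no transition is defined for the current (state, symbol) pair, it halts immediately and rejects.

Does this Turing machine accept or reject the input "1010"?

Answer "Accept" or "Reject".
Step 0: [q0]1010 (head at position 0)
Step 1: δ(q0, 1) = (q0, 1, R)  ⊢  1[q0]010 (head at position 1)
Step 2: δ(q0, 0) = (q0, 0, R)  ⊢  10[q0]10 (head at position 2)
Step 3: δ(q0, 1) = (q0, 1, R)  ⊢  101[q0]0 (head at position 3)
Step 4: δ(q0, 0) = (q0, 0, R)  ⊢  1010[q0]□ (head at position 4)
Step 5: δ(q0, □) = (q1, □, L)  ⊢  101[q1]0□ (head at position 3)
Step 6: δ(q1, 0) = (q2, 1, L)  ⊢  10[q2]11□ (head at position 2)
Step 7: δ(q2, 1) = (q2, 1, L)  ⊢  1[q2]011□ (head at position 1)
Step 8: δ(q2, 0) = (q2, 0, L)  ⊢  [q2]1011□ (head at position 0)
Step 9: δ(q2, 1) = (q2, 1, L)  ⊢  [q2]□1011□ (head at position -1)
Step 10: δ(q2, □) = (qA, □, R)  ⊢  □[qA]1011□ (head at position 0)
The machine is in qA, so it halts and accepts.

Final answer: Accept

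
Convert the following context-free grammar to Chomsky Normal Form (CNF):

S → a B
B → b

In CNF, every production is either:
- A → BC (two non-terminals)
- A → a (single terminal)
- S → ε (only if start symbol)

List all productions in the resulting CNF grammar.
The grammar has no ε-productions or unit productions to eliminate.
S → a B has terminal a in a right-hand side of length ≥ 2: introduce T_a → a and use T_a in place of a.
B → b is already in CNF (single terminal) – keep it.
S → a B becomes S → T_a B.
Resulting CNF grammar (3 productions): T_a → a; B → b; S → T_a B

Final answer: T_a → a; B → b; S → T_a B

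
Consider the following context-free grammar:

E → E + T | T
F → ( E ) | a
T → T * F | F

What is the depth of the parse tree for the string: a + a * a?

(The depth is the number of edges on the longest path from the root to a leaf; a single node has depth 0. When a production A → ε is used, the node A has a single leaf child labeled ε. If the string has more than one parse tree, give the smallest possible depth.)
The grammar is unambiguous; the parse tree of a + a * a is:
E → E + T at the root (depth 0).
  Left E (depth 1) → T (2) → F (3) → a (4).
  Right T (depth 1) → T * F; that T (2) → F (3) → a (4); F (2) → a (3).
The longest root-to-leaf paths have 4 edges.
Depth = 4.

Final answer: 4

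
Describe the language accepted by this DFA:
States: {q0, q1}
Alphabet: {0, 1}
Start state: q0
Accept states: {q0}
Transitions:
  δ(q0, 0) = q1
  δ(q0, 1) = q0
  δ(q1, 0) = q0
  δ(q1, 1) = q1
Analyzing the DFA structure:
Start state: q0
Accept states: {q0}
Interpreting what each state remembers (checking against the transitions):
  q0: an even number of 0s has been read so far
  q1: an odd number of 0s has been read so far
  δ(q0, 0): in q0 (an even number of 0s has been read so far), after reading 0 we have: an odd number of 0s has been read so far → q1
  δ(q0, 1): in q0 (an even number of 0s has been read so far), after reading 1 we have: an even number of 0s has been read so far → q0
  δ(q1, 0): in q1 (an odd number of 0s has been read so far), after reading 0 we have: an even number of 0s has been read so far → q0
  δ(q1, 1): in q1 (an odd number of 0s has been read so far), after reading 1 we have: an odd number of 0s has been read so far → q1
A string is accepted iff it ends in {q0}, i.e. an even number of 0s has been read so far.
Language: All binary strings with an even number of 0s

Final answer: All binary strings with an even number of 0s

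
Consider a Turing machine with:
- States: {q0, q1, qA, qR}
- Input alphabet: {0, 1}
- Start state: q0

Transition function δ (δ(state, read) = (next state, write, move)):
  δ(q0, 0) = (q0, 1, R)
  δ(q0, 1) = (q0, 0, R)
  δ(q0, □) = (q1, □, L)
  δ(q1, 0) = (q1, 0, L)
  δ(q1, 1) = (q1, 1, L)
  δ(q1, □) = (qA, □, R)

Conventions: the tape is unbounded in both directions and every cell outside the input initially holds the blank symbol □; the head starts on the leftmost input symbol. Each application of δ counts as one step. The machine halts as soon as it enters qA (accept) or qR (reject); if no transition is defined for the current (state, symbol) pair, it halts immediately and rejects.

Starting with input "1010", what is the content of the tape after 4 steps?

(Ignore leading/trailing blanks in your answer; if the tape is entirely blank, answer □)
Step 0: [q0]1010 (head at position 0)
Step 1: δ(q0, 1) = (q0, 0, R)  ⊢  0[q0]010 (head at position 1)
Step 2: δ(q0, 0) = (q0, 1, R)  ⊢  01[q0]10 (head at position 2)
Step 3: δ(q0, 1) = (q0, 0, R)  ⊢  010[q0]0 (head at position 3)
Step 4: δ(q0, 0) = (q0, 1, R)  ⊢  0101[q0]□ (head at position 4)
Tape after 4 steps (ignoring surrounding blanks): 0101

Final answer: Tape: 0101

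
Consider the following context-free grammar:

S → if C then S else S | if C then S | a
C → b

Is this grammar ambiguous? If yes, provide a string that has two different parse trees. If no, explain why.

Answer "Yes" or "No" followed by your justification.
The 'dangling else' can attach to either if. Two leftmost derivations of  if b then if b then a else a:
  (1) S ⇒ if C then S else S ⇒ if b then S else S ⇒ if b then if C then S else S ⇒ if b then if b then S else S ⇒ if b then if b then a else S ⇒ if b then if b then a else a   (else belongs to the outer if)
  (2) S ⇒ if C then S ⇒ if b then S ⇒ if b then if C then S else S ⇒ if b then if b then S else S ⇒ if b then if b then a else S ⇒ if b then if b then a else a   (else belongs to the inner if)
Two distinct parse trees for the same string, so the grammar is ambiguous.

Final answer: Yes - the string 'if b then if b then a else a' has two distinct leftmost derivations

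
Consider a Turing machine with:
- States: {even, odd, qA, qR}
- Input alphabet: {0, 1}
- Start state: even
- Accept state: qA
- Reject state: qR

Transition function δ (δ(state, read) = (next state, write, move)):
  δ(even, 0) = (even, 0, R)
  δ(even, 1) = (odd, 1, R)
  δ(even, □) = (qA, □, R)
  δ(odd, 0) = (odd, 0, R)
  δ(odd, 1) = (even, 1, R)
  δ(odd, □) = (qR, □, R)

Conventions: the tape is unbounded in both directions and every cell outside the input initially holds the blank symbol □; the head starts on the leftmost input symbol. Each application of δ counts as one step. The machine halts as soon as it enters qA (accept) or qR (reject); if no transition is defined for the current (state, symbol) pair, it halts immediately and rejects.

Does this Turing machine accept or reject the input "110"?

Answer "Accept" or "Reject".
Step 0: [even]110 (head at position 0)
Step 1: δ(even, 1) = (odd, 1, R)  ⊢  1[odd]10 (head at position 1)
Step 2: δ(odd, 1) = (even, 1, R)  ⊢  11[even]0 (head at position 2)
Step 3: δ(even, 0) = (even, 0, R)  ⊢  110[even]□ (head at position 3)
Step 4: δ(even, □) = (qA, □, R)  ⊢  110□[qA]□ (head at position 4)
The machine is in qA, so it halts and accepts.

Final answer: Accept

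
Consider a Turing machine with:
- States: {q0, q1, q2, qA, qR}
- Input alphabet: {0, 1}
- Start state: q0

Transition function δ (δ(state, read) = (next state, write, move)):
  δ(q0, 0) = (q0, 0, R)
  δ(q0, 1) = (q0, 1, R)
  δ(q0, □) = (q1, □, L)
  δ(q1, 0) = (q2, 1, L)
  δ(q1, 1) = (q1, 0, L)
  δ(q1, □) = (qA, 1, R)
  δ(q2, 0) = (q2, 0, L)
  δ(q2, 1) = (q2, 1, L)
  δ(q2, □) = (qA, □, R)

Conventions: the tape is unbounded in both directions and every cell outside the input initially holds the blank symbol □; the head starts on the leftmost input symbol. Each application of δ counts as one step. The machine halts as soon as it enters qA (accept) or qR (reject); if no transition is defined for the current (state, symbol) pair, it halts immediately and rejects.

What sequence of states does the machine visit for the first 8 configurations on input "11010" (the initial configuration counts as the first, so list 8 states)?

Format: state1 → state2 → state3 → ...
Step 0: [q0]11010 (head at position 0)
Step 1: δ(q0, 1) = (q0, 1, R)  ⊢  1[q0]1010 (head at position 1)
Step 2: δ(q0, 1) = (q0, 1, R)  ⊢  11[q0]010 (head at position 2)
Step 3: δ(q0, 0) = (q0, 0, R)  ⊢  110[q0]10 (head at position 3)
Step 4: δ(q0, 1) = (q0, 1, R)  ⊢  1101[q0]0 (head at position 4)
Step 5: δ(q0, 0) = (q0, 0, R)  ⊢  11010[q0]□ (head at position 5)
Step 6: δ(q0, □) = (q1, □, L)  ⊢  1101[q1]0□ (head at position 4)
Step 7: δ(q1, 0) = (q2, 1, L)  ⊢  110[q2]11□ (head at position 3)
Reading off the states of these 8 configurations: q0 → q0 → q0 → q0 → q0 → q0 → q1 → q2

Final answer: q0 → q0 → q0 → q0 → q0 → q0 → q1 → q2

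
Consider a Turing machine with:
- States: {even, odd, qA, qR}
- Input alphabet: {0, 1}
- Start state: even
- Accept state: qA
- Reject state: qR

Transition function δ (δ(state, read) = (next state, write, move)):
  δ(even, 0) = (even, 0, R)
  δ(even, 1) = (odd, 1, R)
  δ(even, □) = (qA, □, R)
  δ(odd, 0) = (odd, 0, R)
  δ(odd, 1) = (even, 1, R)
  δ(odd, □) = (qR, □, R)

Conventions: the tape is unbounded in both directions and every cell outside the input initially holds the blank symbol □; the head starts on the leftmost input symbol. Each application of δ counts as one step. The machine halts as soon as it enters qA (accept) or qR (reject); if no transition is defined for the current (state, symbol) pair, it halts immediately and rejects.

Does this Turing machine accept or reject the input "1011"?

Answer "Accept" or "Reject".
Step 0: [even]1011 (head at position 0)
Step 1: δ(even, 1) = (odd, 1, R)  ⊢  1[odd]011 (head at position 1)
Step 2: δ(odd, 0) = (odd, 0, R)  ⊢  10[odd]11 (head at position 2)
Step 3: δ(odd, 1) = (even, 1, R)  ⊢  101[even]1 (head at position 3)
Step 4: δ(even, 1) = (odd, 1, R)  ⊢  1011[odd]□ (head at position 4)
Step 5: δ(odd, □) = (qR, □, R)  ⊢  1011□[qR]□ (head at position 5)
The machine is in qR, so it halts and rejects.

Final answer: Reject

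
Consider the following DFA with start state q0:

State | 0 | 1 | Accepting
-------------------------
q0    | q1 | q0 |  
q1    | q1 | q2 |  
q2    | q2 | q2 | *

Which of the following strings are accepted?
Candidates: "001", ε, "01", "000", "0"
"001": q0 → q1 → q1 → q2; q2 is accepting → accepted
ε: q0; q0 is not accepting → rejected
"01": q0 → q1 → q2; q2 is accepting → accepted
"000": q0 → q1 → q1 → q1; q1 is not accepting → rejected
"0": q0 → q1; q1 is not accepting → rejected

Final answer: "001", "01"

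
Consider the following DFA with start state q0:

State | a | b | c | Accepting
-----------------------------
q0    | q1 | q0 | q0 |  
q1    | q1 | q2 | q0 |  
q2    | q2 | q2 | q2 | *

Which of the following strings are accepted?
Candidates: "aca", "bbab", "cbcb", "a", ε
"aca": q0 → q1 → q0 → q1; q1 is not accepting → rejected
"bbab": q0 → q0 → q0 → q1 → q2; q2 is accepting → accepted
"cbcb": q0 → q0 → q0 → q0 → q0; q0 is not accepting → rejected
"a": q0 → q1; q1 is not accepting → rejected
ε: q0; q0 is not accepting → rejected

Final answer: "bbab"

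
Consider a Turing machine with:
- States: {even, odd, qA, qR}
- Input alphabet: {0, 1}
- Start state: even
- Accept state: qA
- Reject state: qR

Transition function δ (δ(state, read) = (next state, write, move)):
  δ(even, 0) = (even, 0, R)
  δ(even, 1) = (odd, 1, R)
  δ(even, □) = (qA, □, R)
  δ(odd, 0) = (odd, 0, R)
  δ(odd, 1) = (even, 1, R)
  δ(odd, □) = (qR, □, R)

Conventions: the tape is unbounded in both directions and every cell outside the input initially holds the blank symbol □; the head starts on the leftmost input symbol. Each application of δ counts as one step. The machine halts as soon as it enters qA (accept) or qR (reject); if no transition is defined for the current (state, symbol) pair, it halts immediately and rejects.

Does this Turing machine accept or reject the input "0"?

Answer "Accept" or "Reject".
Step 0: [even]0 (head at position 0)
Step 1: δ(even, 0) = (even, 0, R)  ⊢  0[even]□ (head at position 1)
Step 2: δ(even, □) = (qA, □, R)  ⊢  0□[qA]□ (head at position 2)
The machine is in qA, so it halts and accepts.

Final answer: Accept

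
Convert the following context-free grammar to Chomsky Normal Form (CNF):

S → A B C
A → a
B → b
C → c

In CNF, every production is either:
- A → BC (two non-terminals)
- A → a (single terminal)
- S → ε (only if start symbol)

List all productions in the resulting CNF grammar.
The grammar has no ε-productions or unit productions to eliminate.
A → a is already in CNF (single terminal) – keep it.
B → b is already in CNF (single terminal) – keep it.
C → c is already in CNF (single terminal) – keep it.
S → A B C has 3 symbols on the right: break it into binary productions S → A X0, X0 → B C.
Resulting CNF grammar (5 productions): A → a; B → b; C → c; S → A X0; X0 → B C

Final answer: A → a; B → b; C → c; S → A X0; X0 → B C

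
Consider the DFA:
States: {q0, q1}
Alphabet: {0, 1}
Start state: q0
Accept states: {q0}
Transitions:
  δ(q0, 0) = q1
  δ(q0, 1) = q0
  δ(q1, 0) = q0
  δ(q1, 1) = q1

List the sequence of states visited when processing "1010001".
Starting at q0
Read '1': q0 -> q0
Read '0': q0 -> q1
Read '1': q1 -> q1
Read '0': q1 -> q0
Read '0': q0 -> q1
Read '0': q1 -> q0
Read '1': q0 -> q0

Final answer: q0 -> q0 -> q1 -> q1 -> q0 -> q1 -> q0 -> q0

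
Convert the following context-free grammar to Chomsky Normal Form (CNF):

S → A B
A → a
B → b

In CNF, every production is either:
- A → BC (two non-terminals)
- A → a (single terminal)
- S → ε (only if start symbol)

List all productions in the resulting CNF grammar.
The grammar has no ε-productions or unit productions to eliminate.
S → A B is already in CNF (two non-terminals) – keep it.
A → a is already in CNF (single terminal) – keep it.
B → b is already in CNF (single terminal) – keep it.
Resulting CNF grammar (3 productions): A → a; B → b; S → A B

Final answer: A → a; B → b; S → A B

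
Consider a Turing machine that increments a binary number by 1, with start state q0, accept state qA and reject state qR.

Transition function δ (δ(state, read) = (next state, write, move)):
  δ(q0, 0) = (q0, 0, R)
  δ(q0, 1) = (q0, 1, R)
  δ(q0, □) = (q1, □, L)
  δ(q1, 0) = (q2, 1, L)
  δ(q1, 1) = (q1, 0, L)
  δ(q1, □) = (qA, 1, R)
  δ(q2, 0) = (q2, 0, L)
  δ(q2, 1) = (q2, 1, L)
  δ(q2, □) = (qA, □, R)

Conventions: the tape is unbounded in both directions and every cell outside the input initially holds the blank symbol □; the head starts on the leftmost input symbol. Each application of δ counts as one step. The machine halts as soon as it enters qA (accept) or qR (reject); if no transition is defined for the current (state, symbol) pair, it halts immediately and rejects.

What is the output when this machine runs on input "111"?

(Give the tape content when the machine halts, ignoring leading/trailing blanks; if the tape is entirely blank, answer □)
Step 0: [q0]111 (head at position 0)
Step 1: δ(q0, 1) = (q0, 1, R)  ⊢  1[q0]11 (head at position 1)
Step 2: δ(q0, 1) = (q0, 1, R)  ⊢  11[q0]1 (head at position 2)
Step 3: δ(q0, 1) = (q0, 1, R)  ⊢  111[q0]□ (head at position 3)
Step 4: δ(q0, □) = (q1, □, L)  ⊢  11[q1]1□ (head at position 2)
Step 5: δ(q1, 1) = (q1, 0, L)  ⊢  1[q1]10□ (head at position 1)
Step 6: δ(q1, 1) = (q1, 0, L)  ⊢  [q1]100□ (head at position 0)
Step 7: δ(q1, 1) = (q1, 0, L)  ⊢  [q1]□000□ (head at position -1)
Step 8: δ(q1, □) = (qA, 1, R)  ⊢  1[qA]000□ (head at position 0)
The machine is in qA, so it halts and accepts.
Tape content when halted (ignoring surrounding blanks): 1000

Final answer: Output: 1000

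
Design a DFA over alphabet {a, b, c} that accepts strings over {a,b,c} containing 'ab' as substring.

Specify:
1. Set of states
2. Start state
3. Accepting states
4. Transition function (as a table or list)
One valid DFA (any DFA recognizing the same language is acceptable):
States: {q0, q1, q2}
Start: q0
Accepting: {q2}
Transitions (accepting states marked with *):
State | a | b | c | Accepting
-----------------------------
q0    | q1 | q0 | q0 |  
q1    | q1 | q2 | q0 |  
q2    | q2 | q2 | q2 | *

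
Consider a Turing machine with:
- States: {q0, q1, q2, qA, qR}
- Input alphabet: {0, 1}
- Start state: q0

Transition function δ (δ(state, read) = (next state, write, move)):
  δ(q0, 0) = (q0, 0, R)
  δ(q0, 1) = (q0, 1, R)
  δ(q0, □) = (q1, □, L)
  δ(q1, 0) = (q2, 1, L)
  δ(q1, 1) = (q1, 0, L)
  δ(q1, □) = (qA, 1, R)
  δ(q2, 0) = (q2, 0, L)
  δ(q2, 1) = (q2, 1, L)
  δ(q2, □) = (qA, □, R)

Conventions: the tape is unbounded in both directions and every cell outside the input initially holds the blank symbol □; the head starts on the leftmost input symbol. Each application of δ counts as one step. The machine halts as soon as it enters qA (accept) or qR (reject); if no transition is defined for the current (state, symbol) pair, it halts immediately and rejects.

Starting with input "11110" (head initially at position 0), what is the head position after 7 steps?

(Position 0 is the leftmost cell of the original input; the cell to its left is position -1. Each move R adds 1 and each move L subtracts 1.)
Step 0: [q0]11110 (head at position 0)
Step 1: δ(q0, 1) = (q0, 1, R)  ⊢  1[q0]1110 (head at position 1)
Step 2: δ(q0, 1) = (q0, 1, R)  ⊢  11[q0]110 (head at position 2)
Step 3: δ(q0, 1) = (q0, 1, R)  ⊢  111[q0]10 (head at position 3)
Step 4: δ(q0, 1) = (q0, 1, R)  ⊢  1111[q0]0 (head at position 4)
Step 5: δ(q0, 0) = (q0, 0, R)  ⊢  11110[q0]□ (head at position 5)
Step 6: δ(q0, □) = (q1, □, L)  ⊢  1111[q1]0□ (head at position 4)
Step 7: δ(q1, 0) = (q2, 1, L)  ⊢  111[q2]11□ (head at position 3)
Head position after 7 steps: 3

Final answer: Position 3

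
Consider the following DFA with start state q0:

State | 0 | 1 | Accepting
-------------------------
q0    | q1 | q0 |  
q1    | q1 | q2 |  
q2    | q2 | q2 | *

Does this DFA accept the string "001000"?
Start in q0.
Read '0': q0 → q1
Read '0': q1 → q1
Read '1': q1 → q2
Read '0': q2 → q2
Read '0': q2 → q2
Read '0': q2 → q2
Final state q2 is accepting, so the string is accepted.

Final answer: Yes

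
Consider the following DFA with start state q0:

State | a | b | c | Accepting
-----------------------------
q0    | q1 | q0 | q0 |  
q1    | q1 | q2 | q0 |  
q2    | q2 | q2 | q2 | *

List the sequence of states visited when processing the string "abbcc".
q0 → q1 → q2 → q2 → q2 → q2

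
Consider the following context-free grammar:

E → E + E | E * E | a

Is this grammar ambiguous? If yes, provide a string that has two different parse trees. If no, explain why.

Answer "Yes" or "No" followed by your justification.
Two different leftmost derivations of a + a * a:
  (1) E ⇒ E + E ⇒ a + E ⇒ a + E * E ⇒ a + a * E ⇒ a + a * a   (tree groups a + (a * a))
  (2) E ⇒ E * E ⇒ E + E * E ⇒ a + E * E ⇒ a + a * E ⇒ a + a * a   (tree groups (a + a) * a)
Two distinct leftmost derivations = two distinct parse trees, so the grammar is ambiguous.

Final answer: Yes - the string 'a + a * a' has two distinct leftmost derivations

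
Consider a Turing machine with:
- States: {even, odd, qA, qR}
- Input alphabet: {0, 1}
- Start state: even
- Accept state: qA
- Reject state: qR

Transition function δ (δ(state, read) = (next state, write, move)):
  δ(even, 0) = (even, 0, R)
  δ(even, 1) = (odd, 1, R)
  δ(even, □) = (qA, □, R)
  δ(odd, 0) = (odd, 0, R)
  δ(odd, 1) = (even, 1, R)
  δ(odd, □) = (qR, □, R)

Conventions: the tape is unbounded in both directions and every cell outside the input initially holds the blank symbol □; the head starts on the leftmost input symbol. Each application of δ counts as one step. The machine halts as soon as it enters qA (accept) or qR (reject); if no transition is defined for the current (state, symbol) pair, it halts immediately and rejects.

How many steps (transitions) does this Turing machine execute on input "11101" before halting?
Step 0: [even]11101 (head at position 0)
Step 1: δ(even, 1) = (odd, 1, R)  ⊢  1[odd]1101 (head at position 1)
Step 2: δ(odd, 1) = (even, 1, R)  ⊢  11[even]101 (head at position 2)
Step 3: δ(even, 1) = (odd, 1, R)  ⊢  111[odd]01 (head at position 3)
Step 4: δ(odd, 0) = (odd, 0, R)  ⊢  1110[odd]1 (head at position 4)
Step 5: δ(odd, 1) = (even, 1, R)  ⊢  11101[even]□ (head at position 5)
Step 6: δ(even, □) = (qA, □, R)  ⊢  11101□[qA]□ (head at position 6)
The machine is in qA, so it halts and accepts.
Number of transitions executed: 6.

Final answer: 6 steps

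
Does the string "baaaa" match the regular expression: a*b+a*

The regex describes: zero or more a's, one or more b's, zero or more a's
Yes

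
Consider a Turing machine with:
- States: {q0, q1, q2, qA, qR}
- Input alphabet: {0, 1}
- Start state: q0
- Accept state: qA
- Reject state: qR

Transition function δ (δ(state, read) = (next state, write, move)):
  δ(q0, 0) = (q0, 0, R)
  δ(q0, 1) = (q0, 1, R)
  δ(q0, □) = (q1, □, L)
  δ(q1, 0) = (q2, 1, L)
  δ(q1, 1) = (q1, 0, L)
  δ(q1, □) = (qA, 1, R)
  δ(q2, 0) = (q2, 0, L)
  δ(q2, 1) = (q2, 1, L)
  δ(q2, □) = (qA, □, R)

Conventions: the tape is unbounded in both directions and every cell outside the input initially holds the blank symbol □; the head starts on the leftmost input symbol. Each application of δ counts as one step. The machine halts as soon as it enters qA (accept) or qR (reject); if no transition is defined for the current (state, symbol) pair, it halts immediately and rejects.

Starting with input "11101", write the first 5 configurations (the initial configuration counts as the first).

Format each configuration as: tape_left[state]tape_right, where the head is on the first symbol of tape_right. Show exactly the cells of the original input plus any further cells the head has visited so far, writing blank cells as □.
Step 0: [q0]11101 (head at position 0)
Step 1: δ(q0, 1) = (q0, 1, R)  ⊢  1[q0]1101 (head at position 1)
Step 2: δ(q0, 1) = (q0, 1, R)  ⊢  11[q0]101 (head at position 2)
Step 3: δ(q0, 1) = (q0, 1, R)  ⊢  111[q0]01 (head at position 3)
Step 4: δ(q0, 0) = (q0, 0, R)  ⊢  1110[q0]1 (head at position 4)

Final answer: [q0]11101 ⊢ 1[q0]1101 ⊢ 11[q0]101 ⊢ 111[q0]01 ⊢ 1110[q0]1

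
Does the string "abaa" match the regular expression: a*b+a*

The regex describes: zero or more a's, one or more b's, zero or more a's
Yes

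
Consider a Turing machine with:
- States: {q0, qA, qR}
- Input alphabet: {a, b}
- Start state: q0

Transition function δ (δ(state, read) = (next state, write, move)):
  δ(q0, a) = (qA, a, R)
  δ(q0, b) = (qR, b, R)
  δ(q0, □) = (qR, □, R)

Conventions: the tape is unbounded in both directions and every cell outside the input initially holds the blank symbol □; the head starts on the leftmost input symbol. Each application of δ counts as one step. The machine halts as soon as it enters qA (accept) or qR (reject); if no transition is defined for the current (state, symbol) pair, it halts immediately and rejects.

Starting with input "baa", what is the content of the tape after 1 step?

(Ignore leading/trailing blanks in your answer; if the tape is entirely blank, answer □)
Step 0: [q0]baa (head at position 0)
Step 1: δ(q0, b) = (qR, b, R)  ⊢  b[qR]aa (head at position 1)
Tape after 1 step (ignoring surrounding blanks): baa

Final answer: Tape: baa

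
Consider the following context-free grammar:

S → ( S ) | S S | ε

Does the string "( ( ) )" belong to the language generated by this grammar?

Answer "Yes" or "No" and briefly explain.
A derivation exists: S ⇒ ( S ) ⇒ ( ( S ) ) ⇒ ( ( ) ) (using S → ( S ) twice, then S → ε).

Final answer: Yes - a valid derivation exists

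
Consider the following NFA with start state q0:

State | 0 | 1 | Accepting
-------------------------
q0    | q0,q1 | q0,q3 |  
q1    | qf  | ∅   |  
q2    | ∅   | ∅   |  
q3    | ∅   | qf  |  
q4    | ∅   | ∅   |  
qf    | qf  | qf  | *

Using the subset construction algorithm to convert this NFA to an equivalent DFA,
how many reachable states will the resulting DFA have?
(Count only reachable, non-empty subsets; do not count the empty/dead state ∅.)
Start subset: {q0}
{q0}: on 0 → {q0, q1}, on 1 → {q0, q3}
{q0, q1}: on 0 → {q0, q1, qf}, on 1 → {q0, q3}
{q0, q3}: on 0 → {q0, q1}, on 1 → {q0, q3, qf}
{q0, q1, qf}: on 0 → {q0, q1, qf}, on 1 → {q0, q3, qf}
{q0, q3, qf}: on 0 → {q0, q1, qf}, on 1 → {q0, q3, qf}
Reachable non-empty subsets: {q0}, {q0, q1}, {q0, q3}, {q0, q1, qf}, {q0, q3, qf} — 5 in total.

Final answer: 5 states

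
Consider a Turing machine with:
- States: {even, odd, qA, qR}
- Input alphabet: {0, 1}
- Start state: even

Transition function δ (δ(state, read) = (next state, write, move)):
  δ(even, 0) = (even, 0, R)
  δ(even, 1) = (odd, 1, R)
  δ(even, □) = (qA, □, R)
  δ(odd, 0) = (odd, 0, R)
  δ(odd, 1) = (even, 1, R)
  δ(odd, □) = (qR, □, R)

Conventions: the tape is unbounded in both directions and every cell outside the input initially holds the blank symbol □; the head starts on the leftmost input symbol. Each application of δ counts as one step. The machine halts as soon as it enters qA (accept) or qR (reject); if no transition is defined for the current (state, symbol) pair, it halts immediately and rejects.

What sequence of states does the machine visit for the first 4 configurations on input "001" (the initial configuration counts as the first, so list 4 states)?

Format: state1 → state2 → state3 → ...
Step 0: [even]001 (head at position 0)
Step 1: δ(even, 0) = (even, 0, R)  ⊢  0[even]01 (head at position 1)
Step 2: δ(even, 0) = (even, 0, R)  ⊢  00[even]1 (head at position 2)
Step 3: δ(even, 1) = (odd, 1, R)  ⊢  001[odd]□ (head at position 3)
Reading off the states of these 4 configurations: even → even → even → odd

Final answer: even → even → even → odd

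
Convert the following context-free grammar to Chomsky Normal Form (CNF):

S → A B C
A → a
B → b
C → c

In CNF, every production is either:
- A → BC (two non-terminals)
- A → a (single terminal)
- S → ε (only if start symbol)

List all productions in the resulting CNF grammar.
The grammar has no ε-productions or unit productions to eliminate.
A → a is already in CNF (single terminal) – keep it.
B → b is already in CNF (single terminal) – keep it.
C → c is already in CNF (single terminal) – keep it.
S → A B C has 3 symbols on the right: break it into binary productions S → A X0, X0 → B C.
Resulting CNF grammar (5 productions): A → a; B → b; C → c; S → A X0; X0 → B C

Final answer: A → a; B → b; C → c; S → A X0; X0 → B C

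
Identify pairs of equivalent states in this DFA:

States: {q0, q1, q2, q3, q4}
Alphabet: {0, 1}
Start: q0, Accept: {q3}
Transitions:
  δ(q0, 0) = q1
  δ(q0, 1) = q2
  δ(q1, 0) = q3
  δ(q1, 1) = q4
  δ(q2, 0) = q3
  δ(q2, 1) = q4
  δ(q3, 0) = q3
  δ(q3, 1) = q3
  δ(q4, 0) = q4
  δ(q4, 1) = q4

Using the table-filling algorithm:
Round 0 – mark pairs where exactly one state is accepting: (q0,q3), (q1,q3), (q2,q3), (q3,q4)
Round 1 – newly marked: (q0,q1) [on 0: q1 vs q3, already marked]; (q0,q2) [on 0: q1 vs q3, already marked]; (q1,q4) [on 0: q3 vs q4, already marked]; (q2,q4) [on 0: q3 vs q4, already marked]
Round 2 – newly marked: (q0,q4) [on 0: q1 vs q4, already marked]
No further pairs can be marked.
(q1, q2) unmarked: δ(q1,0)=q3, δ(q2,0)=q3; δ(q1,1)=q4, δ(q2,1)=q4 → equivalent
Equivalent pairs: (q1, q2)

Final answer: Equivalent pairs: (q1, q2)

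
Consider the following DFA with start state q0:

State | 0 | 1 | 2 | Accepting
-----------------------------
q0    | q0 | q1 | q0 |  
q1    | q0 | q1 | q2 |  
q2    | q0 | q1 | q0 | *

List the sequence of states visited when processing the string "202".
q0 → q0 → q0 → q0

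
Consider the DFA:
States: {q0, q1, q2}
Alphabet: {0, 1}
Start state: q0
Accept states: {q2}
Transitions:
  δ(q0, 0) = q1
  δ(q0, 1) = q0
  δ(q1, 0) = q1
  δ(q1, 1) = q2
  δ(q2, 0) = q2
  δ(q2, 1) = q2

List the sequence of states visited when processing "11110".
Starting at q0
Read '1': q0 -> q0
Read '1': q0 -> q0
Read '1': q0 -> q0
Read '1': q0 -> q0
Read '0': q0 -> q1

Final answer: q0 -> q0 -> q0 -> q0 -> q0 -> q1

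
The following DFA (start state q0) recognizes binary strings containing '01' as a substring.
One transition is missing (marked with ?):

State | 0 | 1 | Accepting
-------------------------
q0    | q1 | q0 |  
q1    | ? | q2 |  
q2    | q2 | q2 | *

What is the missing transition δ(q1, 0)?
q1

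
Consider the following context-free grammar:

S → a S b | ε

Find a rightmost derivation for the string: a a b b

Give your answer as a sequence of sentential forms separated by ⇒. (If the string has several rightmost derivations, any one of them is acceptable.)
Start with S.
Step 1: the rightmost non-terminal is S; apply S → a S b:  a S b
Step 2: the rightmost non-terminal is S; apply S → a S b:  a a S b b
Step 3: the rightmost non-terminal is S; apply S → ε:  a a b b

Final answer: S ⇒ a S b ⇒ a a S b b ⇒ a a b b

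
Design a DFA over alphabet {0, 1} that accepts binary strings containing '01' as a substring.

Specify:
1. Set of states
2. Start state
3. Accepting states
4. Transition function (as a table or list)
One valid DFA (any DFA recognizing the same language is acceptable):
States: {q0, q1, q2}
Start: q0
Accepting: {q2}
Transitions (accepting states marked with *):
State | 0 | 1 | Accepting
-------------------------
q0    | q1 | q0 |  
q1    | q1 | q2 |  
q2    | q2 | q2 | *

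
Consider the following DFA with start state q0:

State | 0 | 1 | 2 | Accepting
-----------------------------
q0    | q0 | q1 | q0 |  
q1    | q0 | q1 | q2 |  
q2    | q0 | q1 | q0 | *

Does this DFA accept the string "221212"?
Start in q0.
Read '2': q0 → q0
Read '2': q0 → q0
Read '1': q0 → q1
Read '2': q1 → q2
Read '1': q2 → q1
Read '2': q1 → q2
Final state q2 is accepting, so the string is accepted.

Final answer: Yes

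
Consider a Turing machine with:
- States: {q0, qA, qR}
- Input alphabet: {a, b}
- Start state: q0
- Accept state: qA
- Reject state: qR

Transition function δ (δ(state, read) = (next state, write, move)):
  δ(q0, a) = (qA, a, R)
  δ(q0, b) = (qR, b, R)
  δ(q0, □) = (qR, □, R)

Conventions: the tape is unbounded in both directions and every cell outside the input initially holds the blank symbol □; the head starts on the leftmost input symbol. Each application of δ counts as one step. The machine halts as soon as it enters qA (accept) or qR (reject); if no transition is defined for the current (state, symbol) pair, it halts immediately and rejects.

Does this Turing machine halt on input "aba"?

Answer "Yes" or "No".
Step 0: [q0]aba (head at position 0)
Step 1: δ(q0, a) = (qA, a, R)  ⊢  a[qA]ba (head at position 1)
The machine is in qA, so it halts and accepts.
It halts after 1 steps.

Final answer: Yes - halts after 1 steps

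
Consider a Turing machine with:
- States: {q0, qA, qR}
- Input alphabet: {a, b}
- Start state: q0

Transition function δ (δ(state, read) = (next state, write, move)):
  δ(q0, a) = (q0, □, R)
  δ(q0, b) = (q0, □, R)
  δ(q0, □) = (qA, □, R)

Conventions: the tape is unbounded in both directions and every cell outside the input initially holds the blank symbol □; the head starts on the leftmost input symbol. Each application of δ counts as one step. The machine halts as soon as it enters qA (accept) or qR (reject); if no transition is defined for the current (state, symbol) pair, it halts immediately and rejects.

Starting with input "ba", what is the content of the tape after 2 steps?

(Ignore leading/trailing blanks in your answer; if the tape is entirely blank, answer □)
Step 0: [q0]ba (head at position 0)
Step 1: δ(q0, b) = (q0, □, R)  ⊢  □[q0]a (head at position 1)
Step 2: δ(q0, a) = (q0, □, R)  ⊢  □□[q0]□ (head at position 2)
Tape after 2 steps (ignoring surrounding blanks): □

Final answer: Tape: □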